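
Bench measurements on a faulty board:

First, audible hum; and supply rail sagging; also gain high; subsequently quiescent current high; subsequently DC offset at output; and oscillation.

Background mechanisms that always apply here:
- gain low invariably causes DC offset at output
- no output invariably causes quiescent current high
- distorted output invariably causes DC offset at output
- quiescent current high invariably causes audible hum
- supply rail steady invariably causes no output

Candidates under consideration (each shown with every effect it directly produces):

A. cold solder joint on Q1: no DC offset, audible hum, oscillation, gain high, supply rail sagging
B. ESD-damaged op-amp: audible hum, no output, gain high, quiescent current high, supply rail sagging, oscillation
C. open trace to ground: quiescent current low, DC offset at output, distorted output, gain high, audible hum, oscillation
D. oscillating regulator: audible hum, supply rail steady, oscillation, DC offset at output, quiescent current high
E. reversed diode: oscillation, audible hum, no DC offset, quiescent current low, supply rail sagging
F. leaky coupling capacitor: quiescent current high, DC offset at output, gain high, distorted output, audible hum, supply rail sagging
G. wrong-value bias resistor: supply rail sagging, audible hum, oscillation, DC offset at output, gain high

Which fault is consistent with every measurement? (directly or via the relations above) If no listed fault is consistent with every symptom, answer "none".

none

For each candidate, compare predicted effects to what was observed:
(A) cold solder joint on Q1 — audible hum match; supply rail sagging match; gain high match; quiescent current high miss; DC offset at output miss; oscillation match
(B) ESD-damaged op-amp — audible hum match; supply rail sagging match; gain high match; quiescent current high match; DC offset at output miss; oscillation match
(C) open trace to ground — audible hum match; supply rail sagging miss; gain high match; quiescent current high miss; DC offset at output match; oscillation match
(D) oscillating regulator — fails on supply rail sagging, gain high (predicts supply rail steady, not supply rail sagging)
(E) reversed diode — audible hum match; supply rail sagging match; gain high miss; quiescent current high miss; DC offset at output miss; oscillation match
(F) leaky coupling capacitor — does not account for oscillation
(G) wrong-value bias resistor — audible hum match; supply rail sagging match; gain high match; quiescent current high miss; DC offset at output match; oscillation match
Every candidate fails on at least one observation.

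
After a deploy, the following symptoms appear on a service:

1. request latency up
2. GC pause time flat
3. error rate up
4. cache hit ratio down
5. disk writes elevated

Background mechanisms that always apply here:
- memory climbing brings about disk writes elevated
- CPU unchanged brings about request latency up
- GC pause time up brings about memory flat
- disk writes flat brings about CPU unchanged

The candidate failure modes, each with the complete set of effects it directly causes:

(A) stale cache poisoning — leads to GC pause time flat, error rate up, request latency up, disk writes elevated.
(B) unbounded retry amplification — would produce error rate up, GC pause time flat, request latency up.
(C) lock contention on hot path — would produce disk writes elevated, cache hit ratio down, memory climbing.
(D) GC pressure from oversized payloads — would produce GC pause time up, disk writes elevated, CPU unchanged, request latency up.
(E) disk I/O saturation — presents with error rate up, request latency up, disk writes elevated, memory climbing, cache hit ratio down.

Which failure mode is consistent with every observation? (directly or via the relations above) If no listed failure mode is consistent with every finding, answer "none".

Testing each hypothesis:
(A) stale cache poisoning — request latency up match; GC pause time flat match; error rate up match; cache hit ratio down miss; disk writes elevated match
(B) unbounded retry amplification — does not account for cache hit ratio down, disk writes elevated
(C) lock contention on hot path — does not account for request latency up, GC pause time flat, error rate up
(D) GC pressure from oversized payloads — request latency up match; GC pause time flat miss; error rate up miss; cache hit ratio down miss; disk writes elevated match
(E) disk I/O saturation — does not account for GC pause time flat
None of the listed candidates fits everything.

none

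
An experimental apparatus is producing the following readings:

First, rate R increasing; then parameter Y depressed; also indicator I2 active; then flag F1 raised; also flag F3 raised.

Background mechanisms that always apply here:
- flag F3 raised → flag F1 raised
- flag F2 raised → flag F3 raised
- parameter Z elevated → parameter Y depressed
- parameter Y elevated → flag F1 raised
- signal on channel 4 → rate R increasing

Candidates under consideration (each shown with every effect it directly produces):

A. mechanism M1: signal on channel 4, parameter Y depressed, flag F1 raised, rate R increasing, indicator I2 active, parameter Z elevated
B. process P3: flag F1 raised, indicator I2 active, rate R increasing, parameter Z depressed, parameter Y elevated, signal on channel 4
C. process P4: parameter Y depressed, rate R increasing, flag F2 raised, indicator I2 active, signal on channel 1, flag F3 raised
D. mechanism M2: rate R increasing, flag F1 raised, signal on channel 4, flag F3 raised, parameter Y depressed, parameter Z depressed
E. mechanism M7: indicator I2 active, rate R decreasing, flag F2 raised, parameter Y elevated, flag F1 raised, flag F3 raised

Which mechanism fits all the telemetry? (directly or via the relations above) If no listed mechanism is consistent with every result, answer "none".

Testing each hypothesis:
(A) mechanism M1 — rate R increasing yes; parameter Y depressed yes; indicator I2 active yes; flag F1 raised yes; flag F3 raised NO
(B) process P3 — fails on parameter Y depressed, flag F3 raised (predicts parameter Y elevated, not parameter Y depressed)
(C) process P4 — rate R increasing yes; parameter Y depressed yes; indicator I2 active yes; flag F1 raised yes (by flag F3 raised → flag F1 raised); flag F3 raised yes
(D) mechanism M2 — rate R increasing yes; parameter Y depressed yes; indicator I2 active NO; flag F1 raised yes; flag F3 raised yes
(E) mechanism M7 — rate R increasing NO; parameter Y depressed NO; indicator I2 active yes; flag F1 raised yes; flag F3 raised yes
Only (C) is consistent with every observation.

C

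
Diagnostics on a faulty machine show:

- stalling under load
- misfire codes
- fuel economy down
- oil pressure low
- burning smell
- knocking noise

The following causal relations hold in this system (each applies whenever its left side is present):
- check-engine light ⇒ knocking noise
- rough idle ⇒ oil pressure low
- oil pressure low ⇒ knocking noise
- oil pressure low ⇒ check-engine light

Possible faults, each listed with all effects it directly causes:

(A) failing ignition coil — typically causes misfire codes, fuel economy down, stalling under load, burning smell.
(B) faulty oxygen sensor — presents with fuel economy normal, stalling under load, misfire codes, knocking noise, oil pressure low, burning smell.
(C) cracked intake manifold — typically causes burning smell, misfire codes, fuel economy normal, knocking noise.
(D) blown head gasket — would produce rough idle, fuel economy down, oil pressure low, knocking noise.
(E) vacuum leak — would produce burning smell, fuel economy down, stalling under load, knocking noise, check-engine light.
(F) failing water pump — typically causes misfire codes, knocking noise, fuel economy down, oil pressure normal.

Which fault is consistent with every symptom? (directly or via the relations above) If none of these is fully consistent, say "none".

none

For each candidate, compare predicted effects to what was observed:
(A) failing ignition coil — stalling under load ✓; misfire codes ✓; fuel economy down ✓; oil pressure low ✗; burning smell ✓; knocking noise ✗
(B) faulty oxygen sensor — stalling under load ✓; misfire codes ✓; fuel economy down ✗; oil pressure low ✓; burning smell ✓; knocking noise ✓
(C) cracked intake manifold — fails on stalling under load, fuel economy down, oil pressure low (predicts fuel economy normal, not fuel economy down)
(D) blown head gasket — does not account for stalling under load, misfire codes, burning smell
(E) vacuum leak — stalling under load ✓; misfire codes ✗; fuel economy down ✓; oil pressure low ✗; burning smell ✓; knocking noise ✓
(F) failing water pump — fails on stalling under load, oil pressure low, burning smell (predicts oil pressure normal, not oil pressure low)
No candidate is consistent with all observations.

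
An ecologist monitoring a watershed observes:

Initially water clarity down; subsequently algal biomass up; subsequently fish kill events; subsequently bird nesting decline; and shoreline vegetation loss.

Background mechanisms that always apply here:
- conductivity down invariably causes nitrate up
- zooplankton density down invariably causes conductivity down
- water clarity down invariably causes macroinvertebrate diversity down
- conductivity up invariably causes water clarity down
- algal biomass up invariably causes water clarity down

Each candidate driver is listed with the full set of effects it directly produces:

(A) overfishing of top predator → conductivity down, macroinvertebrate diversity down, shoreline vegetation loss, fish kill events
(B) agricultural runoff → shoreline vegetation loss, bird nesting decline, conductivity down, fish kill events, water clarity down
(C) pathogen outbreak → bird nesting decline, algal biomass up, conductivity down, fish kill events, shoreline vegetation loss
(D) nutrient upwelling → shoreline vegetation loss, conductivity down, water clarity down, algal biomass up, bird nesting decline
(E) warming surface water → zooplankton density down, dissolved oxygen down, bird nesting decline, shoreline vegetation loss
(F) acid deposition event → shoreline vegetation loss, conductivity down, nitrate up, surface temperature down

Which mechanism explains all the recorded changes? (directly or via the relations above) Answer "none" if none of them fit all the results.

For each candidate, compare predicted effects to what was observed:
(A) overfishing of top predator — does not account for water clarity down, algal biomass up, bird nesting decline
(B) agricultural runoff — water clarity down ✓; algal biomass up ✗; fish kill events ✓; bird nesting decline ✓; shoreline vegetation loss ✓
(C) pathogen outbreak — accounts for every observation (water clarity down through algal biomass up → water clarity down)
(D) nutrient upwelling — water clarity down ✓; algal biomass up ✓; fish kill events ✗; bird nesting decline ✓; shoreline vegetation loss ✓
(E) warming surface water — does not account for water clarity down, algal biomass up, fish kill events
(F) acid deposition event — does not account for water clarity down, algal biomass up, fish kill events, bird nesting decline
Only (C) is consistent with every observation.

C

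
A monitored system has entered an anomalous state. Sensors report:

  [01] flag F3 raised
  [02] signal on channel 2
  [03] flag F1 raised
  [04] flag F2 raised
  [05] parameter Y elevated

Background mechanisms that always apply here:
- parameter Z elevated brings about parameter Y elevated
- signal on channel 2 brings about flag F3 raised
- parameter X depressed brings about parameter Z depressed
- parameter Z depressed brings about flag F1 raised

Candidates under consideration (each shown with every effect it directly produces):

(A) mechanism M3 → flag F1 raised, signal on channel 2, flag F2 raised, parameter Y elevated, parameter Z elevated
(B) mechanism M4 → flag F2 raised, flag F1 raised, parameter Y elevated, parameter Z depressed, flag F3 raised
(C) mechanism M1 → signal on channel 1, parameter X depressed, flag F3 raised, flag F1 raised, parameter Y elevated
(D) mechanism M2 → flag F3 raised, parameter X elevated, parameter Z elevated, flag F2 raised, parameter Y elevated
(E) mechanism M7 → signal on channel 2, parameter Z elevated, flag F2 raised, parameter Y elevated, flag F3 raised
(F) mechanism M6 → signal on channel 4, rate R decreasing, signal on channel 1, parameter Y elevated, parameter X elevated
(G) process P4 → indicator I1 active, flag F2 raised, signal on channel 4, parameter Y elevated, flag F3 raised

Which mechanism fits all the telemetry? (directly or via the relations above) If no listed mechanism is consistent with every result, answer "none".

For each candidate, compare predicted effects to what was observed:
(A) mechanism M3 — flag F3 raised match (through signal on channel 2 → flag F3 raised); signal on channel 2 match; flag F1 raised match; flag F2 raised match; parameter Y elevated match
(B) mechanism M4 — flag F3 raised match; signal on channel 2 miss; flag F1 raised match; flag F2 raised match; parameter Y elevated match
(C) mechanism M1 — does not account for signal on channel 2, flag F2 raised
(D) mechanism M2 — does not account for signal on channel 2, flag F1 raised
(E) mechanism M7 — does not account for flag F1 raised
(F) mechanism M6 — does not account for flag F3 raised, signal on channel 2, flag F1 raised, flag F2 raised
(G) process P4 — does not account for signal on channel 2, flag F1 raised
(A) alone accounts for all the evidence.

A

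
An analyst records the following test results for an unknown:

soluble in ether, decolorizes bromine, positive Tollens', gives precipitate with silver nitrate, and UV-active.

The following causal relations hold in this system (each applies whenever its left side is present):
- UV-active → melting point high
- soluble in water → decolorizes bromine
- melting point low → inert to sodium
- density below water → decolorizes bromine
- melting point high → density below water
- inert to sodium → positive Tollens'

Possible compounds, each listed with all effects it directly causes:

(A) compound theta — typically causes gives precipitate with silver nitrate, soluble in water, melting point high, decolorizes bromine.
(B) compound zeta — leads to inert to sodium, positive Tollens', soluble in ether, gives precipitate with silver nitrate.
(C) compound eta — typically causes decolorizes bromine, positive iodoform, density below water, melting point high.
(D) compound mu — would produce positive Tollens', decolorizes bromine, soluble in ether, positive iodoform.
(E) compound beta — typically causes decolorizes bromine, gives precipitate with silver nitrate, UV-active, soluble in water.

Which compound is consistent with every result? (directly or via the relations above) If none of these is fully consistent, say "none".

Per-candidate check:
(A) compound theta — soluble in ether miss; decolorizes bromine match; positive Tollens' miss; gives precipitate with silver nitrate match; UV-active miss
(B) compound zeta — soluble in ether match; decolorizes bromine miss; positive Tollens' match; gives precipitate with silver nitrate match; UV-active miss
(C) compound eta — does not account for soluble in ether, positive Tollens', gives precipitate with silver nitrate, UV-active
(D) compound mu — soluble in ether match; decolorizes bromine match; positive Tollens' match; gives precipitate with silver nitrate miss; UV-active miss
(E) compound beta — soluble in ether miss; decolorizes bromine match; positive Tollens' miss; gives precipitate with silver nitrate match; UV-active match
Every candidate fails on at least one observation.

none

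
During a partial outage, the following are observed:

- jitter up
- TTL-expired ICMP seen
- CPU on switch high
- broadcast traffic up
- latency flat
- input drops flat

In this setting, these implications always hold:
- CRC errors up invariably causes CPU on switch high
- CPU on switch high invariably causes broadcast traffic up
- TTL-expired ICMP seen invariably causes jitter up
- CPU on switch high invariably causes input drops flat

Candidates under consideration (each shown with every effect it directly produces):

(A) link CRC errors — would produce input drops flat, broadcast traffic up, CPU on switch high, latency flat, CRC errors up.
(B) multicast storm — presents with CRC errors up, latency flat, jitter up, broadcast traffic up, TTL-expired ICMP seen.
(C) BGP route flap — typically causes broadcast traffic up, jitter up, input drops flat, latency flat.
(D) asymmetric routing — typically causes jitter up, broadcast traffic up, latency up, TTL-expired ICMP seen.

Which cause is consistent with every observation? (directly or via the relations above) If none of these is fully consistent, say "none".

Per-candidate check:
(A) link CRC errors — does not account for jitter up, TTL-expired ICMP seen
(B) multicast storm — accounts for every observation (CPU on switch high via CRC errors up → CPU on switch high)
(C) BGP route flap — jitter up yes; TTL-expired ICMP seen NO; CPU on switch high NO; broadcast traffic up yes; latency flat yes; input drops flat yes
(D) asymmetric routing — jitter up yes; TTL-expired ICMP seen yes; CPU on switch high NO; broadcast traffic up yes; latency flat NO; input drops flat NO
(B) alone accounts for all the evidence.

B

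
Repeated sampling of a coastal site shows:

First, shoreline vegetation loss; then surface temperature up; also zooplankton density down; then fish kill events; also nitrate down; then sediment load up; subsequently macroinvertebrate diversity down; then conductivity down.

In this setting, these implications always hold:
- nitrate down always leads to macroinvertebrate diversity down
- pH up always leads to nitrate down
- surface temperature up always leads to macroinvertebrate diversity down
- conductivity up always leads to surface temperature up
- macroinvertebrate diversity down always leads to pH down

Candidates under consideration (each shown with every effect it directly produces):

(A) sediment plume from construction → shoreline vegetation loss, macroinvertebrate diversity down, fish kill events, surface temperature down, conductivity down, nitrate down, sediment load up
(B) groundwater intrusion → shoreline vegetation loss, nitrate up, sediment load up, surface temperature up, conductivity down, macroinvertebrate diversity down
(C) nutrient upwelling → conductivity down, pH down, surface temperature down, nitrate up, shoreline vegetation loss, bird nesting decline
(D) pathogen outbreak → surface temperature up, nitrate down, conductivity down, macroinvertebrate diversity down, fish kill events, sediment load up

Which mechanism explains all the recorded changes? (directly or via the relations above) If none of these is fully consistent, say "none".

none

Per-candidate check:
(A) sediment plume from construction — shoreline vegetation loss match; surface temperature up miss; zooplankton density down miss; fish kill events match; nitrate down match; sediment load up match; macroinvertebrate diversity down match; conductivity down match
(B) groundwater intrusion — shoreline vegetation loss match; surface temperature up match; zooplankton density down miss; fish kill events miss; nitrate down miss; sediment load up match; macroinvertebrate diversity down match; conductivity down match
(C) nutrient upwelling — shoreline vegetation loss match; surface temperature up miss; zooplankton density down miss; fish kill events miss; nitrate down miss; sediment load up miss; macroinvertebrate diversity down miss; conductivity down match
(D) pathogen outbreak — shoreline vegetation loss miss; surface temperature up match; zooplankton density down miss; fish kill events match; nitrate down match; sediment load up match; macroinvertebrate diversity down match; conductivity down match
No candidate is consistent with all observations.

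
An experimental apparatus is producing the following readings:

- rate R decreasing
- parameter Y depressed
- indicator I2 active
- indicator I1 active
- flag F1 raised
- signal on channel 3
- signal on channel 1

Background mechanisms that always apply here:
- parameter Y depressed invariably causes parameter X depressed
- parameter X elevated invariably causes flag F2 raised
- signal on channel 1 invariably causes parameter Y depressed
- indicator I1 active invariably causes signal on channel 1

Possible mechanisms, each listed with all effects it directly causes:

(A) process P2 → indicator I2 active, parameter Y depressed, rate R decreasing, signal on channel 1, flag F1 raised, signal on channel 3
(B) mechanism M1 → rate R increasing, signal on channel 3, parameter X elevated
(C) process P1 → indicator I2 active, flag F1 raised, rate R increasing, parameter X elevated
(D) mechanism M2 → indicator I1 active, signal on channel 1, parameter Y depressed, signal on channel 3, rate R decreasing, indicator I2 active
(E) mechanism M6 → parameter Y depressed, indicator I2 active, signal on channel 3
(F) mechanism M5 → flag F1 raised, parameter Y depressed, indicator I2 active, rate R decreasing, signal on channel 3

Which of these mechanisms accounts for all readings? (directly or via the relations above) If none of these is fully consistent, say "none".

For each candidate, compare predicted effects to what was observed:
(A) process P2 — does not account for indicator I1 active
(B) mechanism M1 — rate R decreasing ✗; parameter Y depressed ✗; indicator I2 active ✗; indicator I1 active ✗; flag F1 raised ✗; signal on channel 3 ✓; signal on channel 1 ✗
(C) process P1 — fails on rate R decreasing, parameter Y depressed, indicator I1 active, signal on channel 3, signal on channel 1 (predicts rate R increasing, not rate R decreasing)
(D) mechanism M2 — does not account for flag F1 raised
(E) mechanism M6 — rate R decreasing ✗; parameter Y depressed ✓; indicator I2 active ✓; indicator I1 active ✗; flag F1 raised ✗; signal on channel 3 ✓; signal on channel 1 ✗
(F) mechanism M5 — does not account for indicator I1 active, signal on channel 1
None of the listed candidates fits everything.

none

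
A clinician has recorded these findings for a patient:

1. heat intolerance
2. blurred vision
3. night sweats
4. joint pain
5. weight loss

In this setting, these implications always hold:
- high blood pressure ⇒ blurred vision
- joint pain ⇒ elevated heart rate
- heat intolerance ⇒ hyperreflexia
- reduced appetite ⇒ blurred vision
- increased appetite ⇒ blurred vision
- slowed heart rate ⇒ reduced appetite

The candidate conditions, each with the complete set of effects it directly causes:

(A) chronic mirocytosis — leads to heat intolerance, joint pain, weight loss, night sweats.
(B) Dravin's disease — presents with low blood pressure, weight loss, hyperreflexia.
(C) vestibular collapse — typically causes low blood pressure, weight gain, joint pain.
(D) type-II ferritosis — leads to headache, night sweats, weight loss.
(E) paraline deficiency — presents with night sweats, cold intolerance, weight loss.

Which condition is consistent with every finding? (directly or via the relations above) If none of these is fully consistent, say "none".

none

Testing each hypothesis:
(A) chronic mirocytosis — heat intolerance ✓; blurred vision ✗; night sweats ✓; joint pain ✓; weight loss ✓
(B) Dravin's disease — heat intolerance ✗; blurred vision ✗; night sweats ✗; joint pain ✗; weight loss ✓
(C) vestibular collapse — heat intolerance ✗; blurred vision ✗; night sweats ✗; joint pain ✓; weight loss ✗
(D) type-II ferritosis — does not account for heat intolerance, blurred vision, joint pain
(E) paraline deficiency — heat intolerance ✗; blurred vision ✗; night sweats ✓; joint pain ✗; weight loss ✓
No candidate is consistent with all observations.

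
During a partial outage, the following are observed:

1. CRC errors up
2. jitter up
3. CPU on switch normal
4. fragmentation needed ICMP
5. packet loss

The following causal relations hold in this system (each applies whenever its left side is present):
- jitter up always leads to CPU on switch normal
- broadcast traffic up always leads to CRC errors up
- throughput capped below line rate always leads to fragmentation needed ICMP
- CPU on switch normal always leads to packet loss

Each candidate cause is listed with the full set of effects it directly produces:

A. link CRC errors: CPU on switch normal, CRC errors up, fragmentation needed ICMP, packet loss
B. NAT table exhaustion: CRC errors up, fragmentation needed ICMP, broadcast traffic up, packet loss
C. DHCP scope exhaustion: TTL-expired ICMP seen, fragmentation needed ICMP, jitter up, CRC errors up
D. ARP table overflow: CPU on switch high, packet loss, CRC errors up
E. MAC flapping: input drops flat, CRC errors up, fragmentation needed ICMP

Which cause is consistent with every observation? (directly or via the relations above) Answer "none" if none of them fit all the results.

For each candidate, compare predicted effects to what was observed:
(A) link CRC errors — CRC errors up +; jitter up -; CPU on switch normal +; fragmentation needed ICMP +; packet loss +
(B) NAT table exhaustion — CRC errors up +; jitter up -; CPU on switch normal -; fragmentation needed ICMP +; packet loss +
(C) DHCP scope exhaustion — CRC errors up +; jitter up +; CPU on switch normal + (by jitter up → CPU on switch normal); fragmentation needed ICMP +; packet loss + (by jitter up → CPU on switch normal → packet loss)
(D) ARP table overflow — CRC errors up +; jitter up -; CPU on switch normal -; fragmentation needed ICMP -; packet loss +
(E) MAC flapping — CRC errors up +; jitter up -; CPU on switch normal -; fragmentation needed ICMP +; packet loss -
(C) alone accounts for all the evidence.

C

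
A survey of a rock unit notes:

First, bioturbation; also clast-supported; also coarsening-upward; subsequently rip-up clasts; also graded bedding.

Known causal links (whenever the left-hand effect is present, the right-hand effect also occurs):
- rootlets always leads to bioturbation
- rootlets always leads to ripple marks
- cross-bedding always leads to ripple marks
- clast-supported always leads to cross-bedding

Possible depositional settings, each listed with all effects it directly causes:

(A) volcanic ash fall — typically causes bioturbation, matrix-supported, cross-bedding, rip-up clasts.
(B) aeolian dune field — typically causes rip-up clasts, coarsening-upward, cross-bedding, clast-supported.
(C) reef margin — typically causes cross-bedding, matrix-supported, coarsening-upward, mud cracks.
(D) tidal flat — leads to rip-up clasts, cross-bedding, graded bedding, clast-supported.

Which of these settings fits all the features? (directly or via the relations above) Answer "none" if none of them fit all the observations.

none

Checking each candidate against the observations:
(A) volcanic ash fall — fails on clast-supported, coarsening-upward, graded bedding (predicts matrix-supported, not clast-supported)
(B) aeolian dune field — bioturbation NO; clast-supported yes; coarsening-upward yes; rip-up clasts yes; graded bedding NO
(C) reef margin — bioturbation NO; clast-supported NO; coarsening-upward yes; rip-up clasts NO; graded bedding NO
(D) tidal flat — bioturbation NO; clast-supported yes; coarsening-upward NO; rip-up clasts yes; graded bedding yes
No candidate is consistent with all observations.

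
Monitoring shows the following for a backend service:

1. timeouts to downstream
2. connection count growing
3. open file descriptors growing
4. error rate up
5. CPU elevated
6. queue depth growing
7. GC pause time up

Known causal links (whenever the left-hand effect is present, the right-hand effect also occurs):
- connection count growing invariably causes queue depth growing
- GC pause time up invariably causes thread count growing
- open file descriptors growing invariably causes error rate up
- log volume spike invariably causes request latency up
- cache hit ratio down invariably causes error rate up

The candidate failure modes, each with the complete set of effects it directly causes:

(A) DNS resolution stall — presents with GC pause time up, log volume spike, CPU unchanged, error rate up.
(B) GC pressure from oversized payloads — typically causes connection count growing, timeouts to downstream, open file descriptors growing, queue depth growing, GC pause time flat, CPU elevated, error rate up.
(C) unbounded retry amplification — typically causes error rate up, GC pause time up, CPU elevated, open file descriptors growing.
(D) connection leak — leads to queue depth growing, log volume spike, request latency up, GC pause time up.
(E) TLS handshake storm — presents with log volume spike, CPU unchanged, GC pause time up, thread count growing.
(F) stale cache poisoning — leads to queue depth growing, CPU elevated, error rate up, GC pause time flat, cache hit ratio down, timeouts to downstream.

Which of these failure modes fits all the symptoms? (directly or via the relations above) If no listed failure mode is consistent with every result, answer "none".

none

Testing each hypothesis:
(A) DNS resolution stall — fails on timeouts to downstream, connection count growing, open file descriptors growing, CPU elevated, queue depth growing (predicts CPU unchanged, not CPU elevated)
(B) GC pressure from oversized payloads — fails on GC pause time up (predicts GC pause time flat, not GC pause time up)
(C) unbounded retry amplification — timeouts to downstream ✗; connection count growing ✗; open file descriptors growing ✓; error rate up ✓; CPU elevated ✓; queue depth growing ✗; GC pause time up ✓
(D) connection leak — does not account for timeouts to downstream, connection count growing, open file descriptors growing, error rate up, CPU elevated
(E) TLS handshake storm — timeouts to downstream ✗; connection count growing ✗; open file descriptors growing ✗; error rate up ✗; CPU elevated ✗; queue depth growing ✗; GC pause time up ✓
(F) stale cache poisoning — fails on connection count growing, open file descriptors growing, GC pause time up (predicts GC pause time flat, not GC pause time up)
No candidate is consistent with all observations.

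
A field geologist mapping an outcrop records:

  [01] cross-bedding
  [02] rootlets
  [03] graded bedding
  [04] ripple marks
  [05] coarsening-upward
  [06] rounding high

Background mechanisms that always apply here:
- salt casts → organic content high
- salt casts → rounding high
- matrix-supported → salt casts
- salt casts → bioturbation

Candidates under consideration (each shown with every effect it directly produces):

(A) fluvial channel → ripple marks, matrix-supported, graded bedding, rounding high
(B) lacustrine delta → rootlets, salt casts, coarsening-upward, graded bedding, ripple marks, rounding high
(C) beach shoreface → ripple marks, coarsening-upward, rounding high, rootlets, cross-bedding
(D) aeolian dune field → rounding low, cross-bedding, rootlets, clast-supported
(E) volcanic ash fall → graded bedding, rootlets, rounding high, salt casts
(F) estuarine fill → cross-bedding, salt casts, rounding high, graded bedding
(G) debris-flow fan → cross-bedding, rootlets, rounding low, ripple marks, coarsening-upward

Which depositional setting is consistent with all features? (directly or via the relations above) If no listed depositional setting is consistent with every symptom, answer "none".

Per-candidate check:
(A) fluvial channel — cross-bedding ✗; rootlets ✗; graded bedding ✓; ripple marks ✓; coarsening-upward ✗; rounding high ✓
(B) lacustrine delta — cross-bedding ✗; rootlets ✓; graded bedding ✓; ripple marks ✓; coarsening-upward ✓; rounding high ✓
(C) beach shoreface — cross-bedding ✓; rootlets ✓; graded bedding ✗; ripple marks ✓; coarsening-upward ✓; rounding high ✓
(D) aeolian dune field — cross-bedding ✓; rootlets ✓; graded bedding ✗; ripple marks ✗; coarsening-upward ✗; rounding high ✗
(E) volcanic ash fall — cross-bedding ✗; rootlets ✓; graded bedding ✓; ripple marks ✗; coarsening-upward ✗; rounding high ✓
(F) estuarine fill — does not account for rootlets, ripple marks, coarsening-upward
(G) debris-flow fan — cross-bedding ✓; rootlets ✓; graded bedding ✗; ripple marks ✓; coarsening-upward ✓; rounding high ✗
Every candidate fails on at least one observation.

none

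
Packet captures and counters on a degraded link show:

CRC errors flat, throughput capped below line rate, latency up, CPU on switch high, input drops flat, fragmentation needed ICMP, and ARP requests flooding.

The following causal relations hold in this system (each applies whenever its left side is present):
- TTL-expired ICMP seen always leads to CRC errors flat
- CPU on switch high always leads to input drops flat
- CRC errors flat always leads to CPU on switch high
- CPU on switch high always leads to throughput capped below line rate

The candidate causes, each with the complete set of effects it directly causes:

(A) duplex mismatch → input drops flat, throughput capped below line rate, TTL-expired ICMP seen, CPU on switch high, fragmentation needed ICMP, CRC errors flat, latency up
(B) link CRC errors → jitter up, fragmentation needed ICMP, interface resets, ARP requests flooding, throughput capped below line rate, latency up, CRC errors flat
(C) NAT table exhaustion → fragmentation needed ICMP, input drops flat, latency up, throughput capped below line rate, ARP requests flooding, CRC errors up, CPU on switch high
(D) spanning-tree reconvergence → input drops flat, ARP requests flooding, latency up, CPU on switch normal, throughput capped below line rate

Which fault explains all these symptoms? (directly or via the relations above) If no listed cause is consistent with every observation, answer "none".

Checking each candidate against the observations:
(A) duplex mismatch — CRC errors flat yes; throughput capped below line rate yes; latency up yes; CPU on switch high yes; input drops flat yes; fragmentation needed ICMP yes; ARP requests flooding NO
(B) link CRC errors — CRC errors flat yes; throughput capped below line rate yes; latency up yes; CPU on switch high yes (by CRC errors flat → CPU on switch high); input drops flat yes (by CRC errors flat → CPU on switch high → input drops flat); fragmentation needed ICMP yes; ARP requests flooding yes
(C) NAT table exhaustion — fails on CRC errors flat (predicts CRC errors up, not CRC errors flat)
(D) spanning-tree reconvergence — fails on CRC errors flat, CPU on switch high, fragmentation needed ICMP (predicts CPU on switch normal, not CPU on switch high)
(B) is the only candidate with no mismatches.

B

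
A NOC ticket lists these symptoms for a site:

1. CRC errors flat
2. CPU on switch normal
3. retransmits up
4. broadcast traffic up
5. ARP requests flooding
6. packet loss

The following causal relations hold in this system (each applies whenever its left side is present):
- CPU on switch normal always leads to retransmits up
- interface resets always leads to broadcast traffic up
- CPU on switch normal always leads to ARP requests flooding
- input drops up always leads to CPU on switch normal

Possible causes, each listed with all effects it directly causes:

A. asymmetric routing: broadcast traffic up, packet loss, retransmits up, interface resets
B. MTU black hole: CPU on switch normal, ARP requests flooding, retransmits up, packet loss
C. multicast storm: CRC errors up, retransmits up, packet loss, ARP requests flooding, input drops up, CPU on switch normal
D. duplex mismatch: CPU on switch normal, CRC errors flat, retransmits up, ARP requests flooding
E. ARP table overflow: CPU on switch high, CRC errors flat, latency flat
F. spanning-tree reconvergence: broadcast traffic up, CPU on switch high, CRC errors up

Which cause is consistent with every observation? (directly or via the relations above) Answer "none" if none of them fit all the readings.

none

Checking each candidate against the observations:
(A) asymmetric routing — CRC errors flat NO; CPU on switch normal NO; retransmits up yes; broadcast traffic up yes; ARP requests flooding NO; packet loss yes
(B) MTU black hole — CRC errors flat NO; CPU on switch normal yes; retransmits up yes; broadcast traffic up NO; ARP requests flooding yes; packet loss yes
(C) multicast storm — CRC errors flat NO; CPU on switch normal yes; retransmits up yes; broadcast traffic up NO; ARP requests flooding yes; packet loss yes
(D) duplex mismatch — CRC errors flat yes; CPU on switch normal yes; retransmits up yes; broadcast traffic up NO; ARP requests flooding yes; packet loss NO
(E) ARP table overflow — fails on CPU on switch normal, retransmits up, broadcast traffic up, ARP requests flooding, packet loss (predicts CPU on switch high, not CPU on switch normal)
(F) spanning-tree reconvergence — fails on CRC errors flat, CPU on switch normal, retransmits up, ARP requests flooding, packet loss (predicts CRC errors up, not CRC errors flat; predicts CPU on switch high, not CPU on switch normal)
None of the listed candidates fits everything.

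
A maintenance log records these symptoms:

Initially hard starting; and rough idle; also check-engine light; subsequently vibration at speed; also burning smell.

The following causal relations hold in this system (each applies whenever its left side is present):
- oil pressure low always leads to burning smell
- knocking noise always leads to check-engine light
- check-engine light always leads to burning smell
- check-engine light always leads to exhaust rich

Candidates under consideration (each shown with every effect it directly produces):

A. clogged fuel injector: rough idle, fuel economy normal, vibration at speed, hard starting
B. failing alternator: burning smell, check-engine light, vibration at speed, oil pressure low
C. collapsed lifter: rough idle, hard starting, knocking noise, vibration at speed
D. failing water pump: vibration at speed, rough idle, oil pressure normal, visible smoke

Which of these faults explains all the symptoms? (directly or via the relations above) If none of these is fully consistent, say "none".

C

For each candidate, compare predicted effects to what was observed:
(A) clogged fuel injector — does not account for check-engine light, burning smell
(B) failing alternator — hard starting -; rough idle -; check-engine light +; vibration at speed +; burning smell +
(C) collapsed lifter — accounts for every observation (check-engine light via knocking noise → check-engine light)
(D) failing water pump — hard starting -; rough idle +; check-engine light -; vibration at speed +; burning smell -
Only (C) is consistent with every observation.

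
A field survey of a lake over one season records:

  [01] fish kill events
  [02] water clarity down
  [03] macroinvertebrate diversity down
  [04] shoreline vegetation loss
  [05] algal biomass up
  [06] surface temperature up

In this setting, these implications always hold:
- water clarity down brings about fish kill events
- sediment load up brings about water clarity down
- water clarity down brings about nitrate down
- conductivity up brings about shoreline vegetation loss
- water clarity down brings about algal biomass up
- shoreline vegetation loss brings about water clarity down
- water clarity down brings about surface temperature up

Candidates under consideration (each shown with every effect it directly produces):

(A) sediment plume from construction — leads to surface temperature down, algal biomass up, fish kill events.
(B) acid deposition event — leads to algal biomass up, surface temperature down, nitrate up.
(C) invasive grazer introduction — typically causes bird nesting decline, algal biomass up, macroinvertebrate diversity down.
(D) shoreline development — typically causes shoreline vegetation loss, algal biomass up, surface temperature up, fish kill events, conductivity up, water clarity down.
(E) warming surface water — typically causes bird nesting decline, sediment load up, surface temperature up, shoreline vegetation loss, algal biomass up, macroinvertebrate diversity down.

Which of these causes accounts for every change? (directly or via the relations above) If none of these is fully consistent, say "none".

Checking each candidate against the observations:
(A) sediment plume from construction — fails on water clarity down, macroinvertebrate diversity down, shoreline vegetation loss, surface temperature up (predicts surface temperature down, not surface temperature up)
(B) acid deposition event — fish kill events ✗; water clarity down ✗; macroinvertebrate diversity down ✗; shoreline vegetation loss ✗; algal biomass up ✓; surface temperature up ✗
(C) invasive grazer introduction — does not account for fish kill events, water clarity down, shoreline vegetation loss, surface temperature up
(D) shoreline development — fish kill events ✓; water clarity down ✓; macroinvertebrate diversity down ✗; shoreline vegetation loss ✓; algal biomass up ✓; surface temperature up ✓
(E) warming surface water — accounts for every observation (fish kill events by sediment load up → water clarity down → fish kill events)
(E) alone accounts for all the evidence.

E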